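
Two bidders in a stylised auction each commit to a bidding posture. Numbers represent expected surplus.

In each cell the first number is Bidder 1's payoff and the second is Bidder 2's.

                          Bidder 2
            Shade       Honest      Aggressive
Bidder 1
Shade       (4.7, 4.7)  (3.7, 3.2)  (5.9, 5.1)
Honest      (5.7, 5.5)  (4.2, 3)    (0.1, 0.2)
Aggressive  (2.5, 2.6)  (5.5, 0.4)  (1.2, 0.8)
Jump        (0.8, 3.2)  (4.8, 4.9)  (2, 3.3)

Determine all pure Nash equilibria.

Bidder 1 against Shade: payoffs 4.7, 5.7, 2.5, 0.8 → best response Honest.
Bidder 1 against Honest: payoffs 3.7, 4.2, 5.5, 4.8 → best response Aggressive.
Bidder 1 against Aggressive: payoffs 5.9, 0.1, 1.2, 2 → best response Shade.
Bidder 2 against Shade: payoffs 4.7, 3.2, 5.1 → best response Aggressive.
Bidder 2 against Honest: payoffs 5.5, 3, 0.2 → best response Shade.
Bidder 2 against Aggressive: payoffs 2.6, 0.4, 0.8 → best response Shade.
Bidder 2 against Jump: payoffs 3.2, 4.9, 3.3 → best response Honest.
Mutual best responses: (Shade, Aggressive); (Honest, Shade).

The pure Nash equilibria are (Shade, Aggressive); (Honest, Shade).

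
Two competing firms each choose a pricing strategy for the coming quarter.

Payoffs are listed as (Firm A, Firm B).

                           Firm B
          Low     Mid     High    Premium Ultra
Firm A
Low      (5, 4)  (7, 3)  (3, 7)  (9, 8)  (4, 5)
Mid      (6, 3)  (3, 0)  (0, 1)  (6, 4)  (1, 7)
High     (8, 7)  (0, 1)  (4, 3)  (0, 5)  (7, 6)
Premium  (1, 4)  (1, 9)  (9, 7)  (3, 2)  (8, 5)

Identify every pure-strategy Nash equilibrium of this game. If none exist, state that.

Mark each player's best response to every combination of opponents' strategies; a profile where every player is best-responding is a pure Nash equilibrium.
Firm A against Low: payoffs 5, 6, 8, 1 → best response High.
Firm A against Mid: payoffs 7, 3, 0, 1 → best response Low.
Firm A against High: payoffs 3, 0, 4, 9 → best response Premium.
Firm A against Premium: payoffs 9, 6, 0, 3 → best response Low.
Firm A against Ultra: payoffs 4, 1, 7, 8 → best response Premium.
Firm B against Low: payoffs 4, 3, 7, 8, 5 → best response Premium.
Firm B against Mid: payoffs 3, 0, 1, 4, 7 → best response Ultra.
Firm B against High: payoffs 7, 1, 3, 5, 6 → best response Low.
Firm B against Premium: payoffs 4, 9, 7, 2, 5 → best response Mid.
Mutual best responses: (Low, Premium); (High, Low).

Pure-strategy Nash equilibria: (Low, Premium); (High, Low)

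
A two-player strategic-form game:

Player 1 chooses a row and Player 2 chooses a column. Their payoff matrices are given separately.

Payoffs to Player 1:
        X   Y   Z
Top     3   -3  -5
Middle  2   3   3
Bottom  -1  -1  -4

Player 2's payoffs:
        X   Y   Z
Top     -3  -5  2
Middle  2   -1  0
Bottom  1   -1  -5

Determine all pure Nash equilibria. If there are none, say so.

This game has no pure Nash equilibrium.

(Top, X): Player 2 can switch to Z (-3 → 2). Not NE.
(Top, Y): Player 1 can switch to Middle (-3 → 3). Not NE.
(Top, Z): Player 1 can switch to Middle (-5 → 3). Not NE.
(Middle, X): Player 1 can switch to Top (2 → 3). Not NE.
(Middle, Y): Player 2 can switch to X (-1 → 2). Not NE.
(Middle, Z): Player 2 can switch to X (0 → 2). Not NE.
(The remaining 3 profiles each have a profitable deviation by the same check.)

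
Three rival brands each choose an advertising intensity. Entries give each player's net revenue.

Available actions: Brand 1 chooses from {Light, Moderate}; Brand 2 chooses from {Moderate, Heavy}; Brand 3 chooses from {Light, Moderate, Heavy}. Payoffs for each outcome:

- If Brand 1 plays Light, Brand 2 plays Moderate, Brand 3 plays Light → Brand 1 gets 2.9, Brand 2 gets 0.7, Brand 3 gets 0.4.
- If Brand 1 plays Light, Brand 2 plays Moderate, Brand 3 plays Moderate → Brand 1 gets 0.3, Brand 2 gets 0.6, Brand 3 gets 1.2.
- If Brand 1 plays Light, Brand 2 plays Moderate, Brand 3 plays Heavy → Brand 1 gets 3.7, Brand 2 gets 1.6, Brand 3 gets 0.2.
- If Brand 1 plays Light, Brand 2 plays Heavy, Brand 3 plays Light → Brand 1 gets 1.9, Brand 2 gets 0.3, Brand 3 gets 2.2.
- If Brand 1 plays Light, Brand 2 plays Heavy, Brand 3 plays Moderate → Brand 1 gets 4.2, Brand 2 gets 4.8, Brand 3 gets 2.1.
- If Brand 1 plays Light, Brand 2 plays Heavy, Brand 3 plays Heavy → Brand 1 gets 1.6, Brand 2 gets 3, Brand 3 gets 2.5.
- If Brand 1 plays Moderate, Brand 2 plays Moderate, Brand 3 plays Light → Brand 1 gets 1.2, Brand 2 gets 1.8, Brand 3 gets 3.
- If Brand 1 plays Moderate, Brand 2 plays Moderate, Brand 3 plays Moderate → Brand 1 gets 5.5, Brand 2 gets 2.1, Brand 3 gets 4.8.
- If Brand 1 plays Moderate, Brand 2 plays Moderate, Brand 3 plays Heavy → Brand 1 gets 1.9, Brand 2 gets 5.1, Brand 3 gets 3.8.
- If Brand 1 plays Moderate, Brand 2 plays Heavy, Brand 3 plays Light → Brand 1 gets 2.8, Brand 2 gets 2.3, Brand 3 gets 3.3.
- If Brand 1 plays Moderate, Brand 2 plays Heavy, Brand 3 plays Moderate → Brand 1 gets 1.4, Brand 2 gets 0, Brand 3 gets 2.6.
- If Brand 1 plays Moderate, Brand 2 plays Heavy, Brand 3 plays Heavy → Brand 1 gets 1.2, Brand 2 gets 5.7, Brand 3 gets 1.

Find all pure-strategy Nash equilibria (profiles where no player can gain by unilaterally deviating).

Brand 1 against (Moderate, Light): payoffs 2.9, 1.2 → best response Light.
Brand 1 against (Moderate, Moderate): payoffs 0.3, 5.5 → best response Moderate.
Brand 1 against (Moderate, Heavy): payoffs 3.7, 1.9 → best response Light.
Brand 1 against (Heavy, Light): payoffs 1.9, 2.8 → best response Moderate.
Brand 1 against (Heavy, Moderate): payoffs 4.2, 1.4 → best response Light.
Brand 1 against (Heavy, Heavy): payoffs 1.6, 1.2 → best response Light.
Brand 2 against (Light, Light): payoffs 0.7, 0.3 → best response Moderate.
Brand 2 against (Light, Moderate): payoffs 0.6, 4.8 → best response Heavy.
Brand 2 against (Light, Heavy): payoffs 1.6, 3 → best response Heavy.
Brand 2 against (Moderate, Light): payoffs 1.8, 2.3 → best response Heavy.
Brand 2 against (Moderate, Moderate): payoffs 2.1, 0 → best response Moderate.
Brand 2 against (Moderate, Heavy): payoffs 5.1, 5.7 → best response Heavy.
Brand 3 against (Light, Moderate): payoffs 0.4, 1.2, 0.2 → best response Moderate.
Brand 3 against (Light, Heavy): payoffs 2.2, 2.1, 2.5 → best response Heavy.
Brand 3 against (Moderate, Moderate): payoffs 3, 4.8, 3.8 → best response Moderate.
Brand 3 against (Moderate, Heavy): payoffs 3.3, 2.6, 1 → best response Light.
Mutual best responses: (Light, Heavy, Heavy); (Moderate, Moderate, Moderate); (Moderate, Heavy, Light).

(Light, Heavy, Heavy); (Moderate, Moderate, Moderate); (Moderate, Heavy, Light)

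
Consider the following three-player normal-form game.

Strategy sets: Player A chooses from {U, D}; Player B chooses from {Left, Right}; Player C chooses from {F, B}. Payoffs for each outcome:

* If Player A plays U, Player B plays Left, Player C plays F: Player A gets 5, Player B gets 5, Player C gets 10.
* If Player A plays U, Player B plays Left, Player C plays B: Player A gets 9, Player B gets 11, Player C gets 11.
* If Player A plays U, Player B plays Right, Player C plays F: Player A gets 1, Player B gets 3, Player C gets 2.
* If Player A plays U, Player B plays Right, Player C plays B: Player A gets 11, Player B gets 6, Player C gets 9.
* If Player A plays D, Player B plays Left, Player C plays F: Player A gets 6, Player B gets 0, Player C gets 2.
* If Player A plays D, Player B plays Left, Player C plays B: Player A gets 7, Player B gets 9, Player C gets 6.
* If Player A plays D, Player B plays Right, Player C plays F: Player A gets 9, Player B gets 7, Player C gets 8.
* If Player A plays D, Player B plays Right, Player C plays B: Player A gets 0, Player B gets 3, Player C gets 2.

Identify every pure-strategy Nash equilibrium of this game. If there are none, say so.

(U, Left, F): Player A can switch to D (5 → 6). Not NE.
(U, Left, B): Player A gets 9, best alternative 7; Player B gets 11, best alternative 6; Player C gets 11, best alternative 10. No profitable deviation — NE.
(U, Right, F): Player A can switch to D (1 → 9). Not NE.
(U, Right, B): Player B can switch to Left (6 → 11). Not NE.
(D, Left, F): Player B can switch to Right (0 → 7). Not NE.
(D, Left, B): Player A can switch to U (7 → 9). Not NE.
(D, Right, F): Player A gets 9, best alternative 1; Player B gets 7, best alternative 0; Player C gets 8, best alternative 2. No profitable deviation — NE.
(D, Right, B): Player A can switch to U (0 → 11). Not NE.

(U, Left, B); (D, Right, F)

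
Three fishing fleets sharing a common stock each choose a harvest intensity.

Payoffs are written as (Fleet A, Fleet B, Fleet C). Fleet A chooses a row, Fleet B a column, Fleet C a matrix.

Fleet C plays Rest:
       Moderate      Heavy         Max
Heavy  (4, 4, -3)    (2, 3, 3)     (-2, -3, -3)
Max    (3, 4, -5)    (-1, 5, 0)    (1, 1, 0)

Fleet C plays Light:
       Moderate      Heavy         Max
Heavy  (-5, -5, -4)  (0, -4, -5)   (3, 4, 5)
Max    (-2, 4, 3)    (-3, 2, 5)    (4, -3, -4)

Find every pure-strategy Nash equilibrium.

(Heavy, Moderate, Rest); (Max, Moderate, Light)

For each strategy profile, look for a profitable unilateral deviation.
(Heavy, Moderate, Rest): Fleet A gets 4, best alternative 3; Fleet B gets 4, best alternative 3; Fleet C gets -3, best alternative -4. No profitable deviation — NE.
(Heavy, Moderate, Light): Fleet A can switch to Max (-5 → -2). Not NE.
(Heavy, Heavy, Rest): Fleet B can switch to Moderate (3 → 4). Not NE.
(Heavy, Heavy, Light): Fleet B can switch to Max (-4 → 4). Not NE.
(Heavy, Max, Rest): Fleet A can switch to Max (-2 → 1). Not NE.
(Heavy, Max, Light): Fleet A can switch to Max (3 → 4). Not NE.
(Max, Moderate, Rest): Fleet A can switch to Heavy (3 → 4). Not NE.
(Max, Moderate, Light): Fleet A gets -2, best alternative -5; Fleet B gets 4, best alternative 2; Fleet C gets 3, best alternative -5. No profitable deviation — NE.
(Max, Heavy, Rest): Fleet A can switch to Heavy (-1 → 2). Not NE.
(Max, Heavy, Light): Fleet A can switch to Heavy (-3 → 0). Not NE.
(The remaining 2 profiles each have a profitable deviation by the same check.)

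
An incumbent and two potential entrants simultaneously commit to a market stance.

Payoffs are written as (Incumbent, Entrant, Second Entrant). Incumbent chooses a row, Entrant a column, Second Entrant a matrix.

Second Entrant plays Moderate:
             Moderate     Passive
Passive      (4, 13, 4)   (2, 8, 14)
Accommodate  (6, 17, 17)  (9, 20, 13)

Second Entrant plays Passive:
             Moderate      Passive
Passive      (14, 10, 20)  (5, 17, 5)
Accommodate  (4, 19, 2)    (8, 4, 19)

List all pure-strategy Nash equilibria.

Mark each player's best response to every combination of opponents' strategies; a profile where every player is best-responding is a pure Nash equilibrium.
Incumbent against (Moderate, Moderate): payoffs 4, 6 → best response Accommodate.
Incumbent against (Moderate, Passive): payoffs 14, 4 → best response Passive.
Incumbent against (Passive, Moderate): payoffs 2, 9 → best response Accommodate.
Incumbent against (Passive, Passive): payoffs 5, 8 → best response Accommodate.
Entrant against (Passive, Moderate): payoffs 13, 8 → best response Moderate.
Entrant against (Passive, Passive): payoffs 10, 17 → best response Passive.
Entrant against (Accommodate, Moderate): payoffs 17, 20 → best response Passive.
Entrant against (Accommodate, Passive): payoffs 19, 4 → best response Moderate.
Second Entrant against (Passive, Moderate): payoffs 4, 20 → best response Passive.
Second Entrant against (Passive, Passive): payoffs 14, 5 → best response Moderate.
Second Entrant against (Accommodate, Moderate): payoffs 17, 2 → best response Moderate.
Second Entrant against (Accommodate, Passive): payoffs 13, 19 → best response Passive.
No profile is a mutual best response for all players.

There is no pure-strategy Nash equilibrium.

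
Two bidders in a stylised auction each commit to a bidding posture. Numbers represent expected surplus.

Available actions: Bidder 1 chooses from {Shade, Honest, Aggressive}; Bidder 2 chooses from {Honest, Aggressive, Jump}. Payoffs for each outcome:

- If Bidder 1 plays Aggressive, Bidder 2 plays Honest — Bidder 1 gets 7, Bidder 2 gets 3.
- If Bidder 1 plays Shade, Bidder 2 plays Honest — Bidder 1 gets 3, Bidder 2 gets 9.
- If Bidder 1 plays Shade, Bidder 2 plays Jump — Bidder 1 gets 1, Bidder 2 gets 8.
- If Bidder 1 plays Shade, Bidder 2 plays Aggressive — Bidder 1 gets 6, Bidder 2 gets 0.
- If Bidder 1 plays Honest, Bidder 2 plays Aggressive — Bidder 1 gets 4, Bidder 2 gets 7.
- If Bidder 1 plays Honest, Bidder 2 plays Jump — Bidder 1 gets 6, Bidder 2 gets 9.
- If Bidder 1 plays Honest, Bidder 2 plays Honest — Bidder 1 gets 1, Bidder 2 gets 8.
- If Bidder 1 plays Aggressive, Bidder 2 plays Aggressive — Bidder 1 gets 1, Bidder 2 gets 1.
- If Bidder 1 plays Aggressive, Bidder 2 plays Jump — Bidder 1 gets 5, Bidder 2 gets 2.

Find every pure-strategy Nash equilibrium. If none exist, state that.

Pure-strategy Nash equilibria: (Honest, Jump) and (Aggressive, Honest)

For each strategy profile, look for a profitable unilateral deviation.
(Shade, Honest): Bidder 1 can switch to Aggressive (3 → 7). Not NE.
(Shade, Aggressive): Bidder 2 can switch to Honest (0 → 9). Not NE.
(Shade, Jump): Bidder 1 can switch to Honest (1 → 6). Not NE.
(Honest, Honest): Bidder 1 can switch to Shade (1 → 3). Not NE.
(Honest, Aggressive): Bidder 1 can switch to Shade (4 → 6). Not NE.
(Honest, Jump): Bidder 1 gets 6, best alternative 5; Bidder 2 gets 9, best alternative 8. No profitable deviation — NE.
(Aggressive, Honest): Bidder 1 gets 7, best alternative 3; Bidder 2 gets 3, best alternative 2. No profitable deviation — NE.
(Aggressive, Aggressive): Bidder 1 can switch to Shade (1 → 6). Not NE.
(The remaining 1 profile has a profitable deviation by the same check.)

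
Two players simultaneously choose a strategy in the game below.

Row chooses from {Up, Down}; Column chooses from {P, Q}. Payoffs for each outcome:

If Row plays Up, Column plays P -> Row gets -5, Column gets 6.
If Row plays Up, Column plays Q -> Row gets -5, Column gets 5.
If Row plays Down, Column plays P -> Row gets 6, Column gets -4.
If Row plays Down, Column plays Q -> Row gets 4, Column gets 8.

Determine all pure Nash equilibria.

(Down, Q)

Mark each player's best response to every combination of opponents' strategies; a profile where every player is best-responding is a pure Nash equilibrium.
Row against P: payoffs -5, 6 → best response Down.
Row against Q: payoffs -5, 4 → best response Down.
Column against Up: payoffs 6, 5 → best response P.
Column against Down: payoffs -4, 8 → best response Q.
Mutual best responses: (Down, Q).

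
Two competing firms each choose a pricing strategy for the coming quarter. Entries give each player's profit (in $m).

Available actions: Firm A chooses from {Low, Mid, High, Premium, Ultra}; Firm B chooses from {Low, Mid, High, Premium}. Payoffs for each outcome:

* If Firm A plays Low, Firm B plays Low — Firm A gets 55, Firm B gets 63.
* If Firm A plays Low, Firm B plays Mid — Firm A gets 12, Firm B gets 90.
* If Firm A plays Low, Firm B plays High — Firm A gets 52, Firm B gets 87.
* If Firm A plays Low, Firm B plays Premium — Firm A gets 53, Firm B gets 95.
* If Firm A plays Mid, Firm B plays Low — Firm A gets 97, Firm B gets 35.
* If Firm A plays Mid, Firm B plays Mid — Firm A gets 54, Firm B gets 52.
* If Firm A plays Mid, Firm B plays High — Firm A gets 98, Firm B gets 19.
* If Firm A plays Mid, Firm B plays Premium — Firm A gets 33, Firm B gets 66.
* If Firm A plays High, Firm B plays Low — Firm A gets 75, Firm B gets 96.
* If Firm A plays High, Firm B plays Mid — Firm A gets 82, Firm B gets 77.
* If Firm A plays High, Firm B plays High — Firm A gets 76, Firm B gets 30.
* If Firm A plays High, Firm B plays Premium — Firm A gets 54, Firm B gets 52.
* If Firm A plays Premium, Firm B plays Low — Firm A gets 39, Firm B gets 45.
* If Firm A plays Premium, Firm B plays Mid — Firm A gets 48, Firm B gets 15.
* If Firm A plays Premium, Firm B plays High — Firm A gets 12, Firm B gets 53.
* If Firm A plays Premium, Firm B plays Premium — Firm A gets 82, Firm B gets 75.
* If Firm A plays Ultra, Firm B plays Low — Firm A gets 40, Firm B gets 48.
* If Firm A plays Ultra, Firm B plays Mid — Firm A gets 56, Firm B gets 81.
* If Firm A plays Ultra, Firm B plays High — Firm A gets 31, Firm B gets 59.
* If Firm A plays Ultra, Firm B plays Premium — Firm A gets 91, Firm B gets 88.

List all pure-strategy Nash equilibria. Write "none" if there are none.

(Ultra, Premium)

(Low, Low): Firm A can switch to Mid (55 → 97). Not NE.
(Low, Mid): Firm A can switch to Mid (12 → 54). Not NE.
(Low, High): Firm A can switch to Mid (52 → 98). Not NE.
(Low, Premium): Firm A can switch to High (53 → 54). Not NE.
(Mid, Low): Firm B can switch to Mid (35 → 52). Not NE.
(Mid, Mid): Firm A can switch to High (54 → 82). Not NE.
(Ultra, Premium): Firm A gets 91, best alternative 82; Firm B gets 88, best alternative 81. No profitable deviation — NE.
(The remaining 13 profiles each have a profitable deviation by the same check.)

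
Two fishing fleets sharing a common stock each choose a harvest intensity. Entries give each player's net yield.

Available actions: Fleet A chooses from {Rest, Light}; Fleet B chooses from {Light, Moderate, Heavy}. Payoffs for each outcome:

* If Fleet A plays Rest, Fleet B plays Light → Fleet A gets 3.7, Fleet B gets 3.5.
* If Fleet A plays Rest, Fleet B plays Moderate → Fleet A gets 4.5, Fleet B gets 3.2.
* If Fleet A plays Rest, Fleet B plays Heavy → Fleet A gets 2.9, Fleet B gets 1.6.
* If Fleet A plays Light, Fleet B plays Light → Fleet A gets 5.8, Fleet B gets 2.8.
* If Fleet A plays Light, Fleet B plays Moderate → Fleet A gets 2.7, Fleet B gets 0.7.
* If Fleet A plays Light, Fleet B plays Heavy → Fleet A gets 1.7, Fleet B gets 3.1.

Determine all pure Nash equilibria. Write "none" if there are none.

none

Fleet A against Light: payoffs 3.7, 5.8 → best response Light.
Fleet A against Moderate: payoffs 4.5, 2.7 → best response Rest.
Fleet A against Heavy: payoffs 2.9, 1.7 → best response Rest.
Fleet B against Rest: payoffs 3.5, 3.2, 1.6 → best response Light.
Fleet B against Light: payoffs 2.8, 0.7, 3.1 → best response Heavy.
No profile is a mutual best response for all players.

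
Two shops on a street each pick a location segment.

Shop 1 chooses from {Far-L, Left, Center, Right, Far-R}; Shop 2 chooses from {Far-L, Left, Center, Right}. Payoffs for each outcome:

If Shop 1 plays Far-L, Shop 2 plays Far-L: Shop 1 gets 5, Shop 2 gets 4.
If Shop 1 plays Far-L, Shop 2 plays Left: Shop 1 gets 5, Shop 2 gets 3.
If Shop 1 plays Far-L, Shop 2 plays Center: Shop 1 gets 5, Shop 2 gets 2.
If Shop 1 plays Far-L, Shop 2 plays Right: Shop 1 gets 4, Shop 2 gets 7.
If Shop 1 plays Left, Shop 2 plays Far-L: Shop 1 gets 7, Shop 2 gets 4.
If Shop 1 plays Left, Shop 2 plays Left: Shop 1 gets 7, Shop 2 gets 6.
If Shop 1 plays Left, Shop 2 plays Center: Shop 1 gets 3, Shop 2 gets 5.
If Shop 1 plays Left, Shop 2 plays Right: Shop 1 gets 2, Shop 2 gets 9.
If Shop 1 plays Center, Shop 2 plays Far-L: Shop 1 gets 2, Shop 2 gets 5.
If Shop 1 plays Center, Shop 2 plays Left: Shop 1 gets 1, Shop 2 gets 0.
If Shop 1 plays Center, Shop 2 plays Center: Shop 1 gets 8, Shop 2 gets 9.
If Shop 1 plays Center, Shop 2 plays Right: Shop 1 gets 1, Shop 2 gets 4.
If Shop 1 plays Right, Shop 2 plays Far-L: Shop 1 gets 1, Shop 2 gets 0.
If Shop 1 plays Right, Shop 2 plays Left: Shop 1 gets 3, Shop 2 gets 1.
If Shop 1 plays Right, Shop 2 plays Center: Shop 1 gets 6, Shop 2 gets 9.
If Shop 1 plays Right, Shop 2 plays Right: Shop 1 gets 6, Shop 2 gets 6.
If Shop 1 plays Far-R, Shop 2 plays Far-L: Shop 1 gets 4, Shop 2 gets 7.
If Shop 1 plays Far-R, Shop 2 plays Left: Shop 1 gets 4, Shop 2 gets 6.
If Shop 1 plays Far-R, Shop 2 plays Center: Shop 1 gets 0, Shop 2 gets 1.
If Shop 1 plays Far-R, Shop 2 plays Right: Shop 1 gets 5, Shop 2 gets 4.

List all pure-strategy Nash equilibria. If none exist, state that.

Check each profile: it is a Nash equilibrium iff no player can strictly gain by switching unilaterally.
(Far-L, Far-L): Shop 1 can switch to Left (5 → 7). Not NE.
(Far-L, Left): Shop 1 can switch to Left (5 → 7). Not NE.
(Far-L, Center): Shop 1 can switch to Center (5 → 8). Not NE.
(Far-L, Right): Shop 1 can switch to Right (4 → 6). Not NE.
(Left, Far-L): Shop 2 can switch to Left (4 → 6). Not NE.
(Left, Left): Shop 2 can switch to Right (6 → 9). Not NE.
(Center, Center): Shop 1 gets 8, best alternative 6; Shop 2 gets 9, best alternative 5. No profitable deviation — NE.
(The remaining 13 profiles each have a profitable deviation by the same check.)

Pure NE: (Center, Center)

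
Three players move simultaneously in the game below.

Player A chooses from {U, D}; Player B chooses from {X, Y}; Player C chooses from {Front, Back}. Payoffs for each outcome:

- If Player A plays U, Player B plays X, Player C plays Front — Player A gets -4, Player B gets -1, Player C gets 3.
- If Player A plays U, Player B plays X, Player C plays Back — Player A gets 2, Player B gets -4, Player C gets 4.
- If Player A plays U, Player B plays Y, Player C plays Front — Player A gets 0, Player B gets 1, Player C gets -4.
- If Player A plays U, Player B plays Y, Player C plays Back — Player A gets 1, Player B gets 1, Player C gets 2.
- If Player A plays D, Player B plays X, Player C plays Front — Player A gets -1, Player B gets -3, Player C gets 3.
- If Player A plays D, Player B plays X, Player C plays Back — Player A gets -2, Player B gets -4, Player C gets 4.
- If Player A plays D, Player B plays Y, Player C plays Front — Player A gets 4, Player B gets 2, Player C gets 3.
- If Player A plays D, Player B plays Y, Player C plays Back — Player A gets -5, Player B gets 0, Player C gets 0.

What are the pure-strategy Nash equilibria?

Player A against (X, Front): payoffs -4, -1 → best response D.
Player A against (X, Back): payoffs 2, -2 → best response U.
Player A against (Y, Front): payoffs 0, 4 → best response D.
Player A against (Y, Back): payoffs 1, -5 → best response U.
Player B against (U, Front): payoffs -1, 1 → best response Y.
Player B against (U, Back): payoffs -4, 1 → best response Y.
Player B against (D, Front): payoffs -3, 2 → best response Y.
Player B against (D, Back): payoffs -4, 0 → best response Y.
Player C against (U, X): payoffs 3, 4 → best response Back.
Player C against (U, Y): payoffs -4, 2 → best response Back.
Player C against (D, X): payoffs 3, 4 → best response Back.
Player C against (D, Y): payoffs 3, 0 → best response Front.
Mutual best responses: (U, Y, Back); (D, Y, Front).

The pure Nash equilibria are (U, Y, Back), (D, Y, Front).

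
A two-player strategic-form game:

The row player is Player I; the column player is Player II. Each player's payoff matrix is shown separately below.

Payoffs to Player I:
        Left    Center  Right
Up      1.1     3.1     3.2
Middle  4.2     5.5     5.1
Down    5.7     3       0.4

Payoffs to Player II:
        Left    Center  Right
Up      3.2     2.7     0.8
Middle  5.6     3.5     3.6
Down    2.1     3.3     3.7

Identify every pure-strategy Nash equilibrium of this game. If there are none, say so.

Player I against Left: payoffs 1.1, 4.2, 5.7 → best response Down.
Player I against Center: payoffs 3.1, 5.5, 3 → best response Middle.
Player I against Right: payoffs 3.2, 5.1, 0.4 → best response Middle.
Player II against Up: payoffs 3.2, 2.7, 0.8 → best response Left.
Player II against Middle: payoffs 5.6, 3.5, 3.6 → best response Left.
Player II against Down: payoffs 2.1, 3.3, 3.7 → best response Right.
No profile is a mutual best response for all players.

There is no pure-strategy Nash equilibrium.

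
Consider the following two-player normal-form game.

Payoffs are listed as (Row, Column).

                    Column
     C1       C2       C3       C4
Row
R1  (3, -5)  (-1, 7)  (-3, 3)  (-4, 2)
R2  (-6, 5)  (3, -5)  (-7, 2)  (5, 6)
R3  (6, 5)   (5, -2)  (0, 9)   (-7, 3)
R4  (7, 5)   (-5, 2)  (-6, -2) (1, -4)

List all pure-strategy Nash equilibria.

The pure Nash equilibria are (R2, C4) and (R3, C3) and (R4, C1).

Check each profile: it is a Nash equilibrium iff no player can strictly gain by switching unilaterally.
(R1, C1): Row can switch to R3 (3 → 6). Not NE.
(R1, C2): Row can switch to R2 (-1 → 3). Not NE.
(R1, C3): Row can switch to R3 (-3 → 0). Not NE.
(R1, C4): Row can switch to R2 (-4 → 5). Not NE.
(R2, C1): Row can switch to R1 (-6 → 3). Not NE.
(R2, C2): Row can switch to R3 (3 → 5). Not NE.
(R2, C3): Row can switch to R1 (-7 → -3). Not NE.
(R2, C4): Row gets 5, best alternative 1; Column gets 6, best alternative 5. No profitable deviation — NE.
(R3, C1): Row can switch to R4 (6 → 7). Not NE.
(R3, C2): Column can switch to C1 (-2 → 5). Not NE.
(R3, C3): Row gets 0, best alternative -3; Column gets 9, best alternative 5. No profitable deviation — NE.
(R3, C4): Row can switch to R1 (-7 → -4). Not NE.
(R4, C1): Row gets 7, best alternative 6; Column gets 5, best alternative 2. No profitable deviation — NE.
(The remaining 3 profiles each have a profitable deviation by the same check.)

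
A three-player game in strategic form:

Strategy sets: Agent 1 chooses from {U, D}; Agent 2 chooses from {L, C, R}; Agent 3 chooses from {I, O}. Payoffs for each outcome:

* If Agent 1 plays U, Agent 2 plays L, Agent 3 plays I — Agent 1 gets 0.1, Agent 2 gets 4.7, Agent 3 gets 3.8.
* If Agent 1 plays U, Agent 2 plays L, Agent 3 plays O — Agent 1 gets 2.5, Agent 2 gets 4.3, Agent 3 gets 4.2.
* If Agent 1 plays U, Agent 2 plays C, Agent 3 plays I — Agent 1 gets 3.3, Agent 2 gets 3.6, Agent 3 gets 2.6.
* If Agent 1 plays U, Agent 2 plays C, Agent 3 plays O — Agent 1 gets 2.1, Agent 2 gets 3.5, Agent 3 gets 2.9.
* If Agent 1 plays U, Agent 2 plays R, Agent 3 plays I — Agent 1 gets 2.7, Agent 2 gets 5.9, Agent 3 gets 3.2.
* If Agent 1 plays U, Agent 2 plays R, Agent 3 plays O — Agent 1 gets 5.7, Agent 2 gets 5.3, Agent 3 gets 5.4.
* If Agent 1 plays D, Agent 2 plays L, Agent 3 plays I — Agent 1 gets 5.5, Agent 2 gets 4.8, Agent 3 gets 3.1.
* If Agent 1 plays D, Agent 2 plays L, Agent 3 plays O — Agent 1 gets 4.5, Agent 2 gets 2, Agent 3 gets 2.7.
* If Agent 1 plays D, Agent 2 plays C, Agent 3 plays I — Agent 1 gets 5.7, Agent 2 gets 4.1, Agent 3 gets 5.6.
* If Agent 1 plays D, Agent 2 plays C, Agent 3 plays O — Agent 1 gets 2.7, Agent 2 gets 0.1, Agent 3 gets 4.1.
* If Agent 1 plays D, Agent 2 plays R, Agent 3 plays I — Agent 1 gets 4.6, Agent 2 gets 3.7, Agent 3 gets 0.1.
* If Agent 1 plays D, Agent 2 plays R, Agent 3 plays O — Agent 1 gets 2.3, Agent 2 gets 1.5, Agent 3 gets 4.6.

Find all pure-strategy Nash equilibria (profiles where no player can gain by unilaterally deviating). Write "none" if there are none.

The pure Nash equilibria are (U, R, O); (D, L, I).

Agent 1 against (L, I): payoffs 0.1, 5.5 → best response D.
Agent 1 against (L, O): payoffs 2.5, 4.5 → best response D.
Agent 1 against (C, I): payoffs 3.3, 5.7 → best response D.
Agent 1 against (C, O): payoffs 2.1, 2.7 → best response D.
Agent 1 against (R, I): payoffs 2.7, 4.6 → best response D.
Agent 1 against (R, O): payoffs 5.7, 2.3 → best response U.
Agent 2 against (U, I): payoffs 4.7, 3.6, 5.9 → best response R.
Agent 2 against (U, O): payoffs 4.3, 3.5, 5.3 → best response R.
Agent 2 against (D, I): payoffs 4.8, 4.1, 3.7 → best response L.
Agent 2 against (D, O): payoffs 2, 0.1, 1.5 → best response L.
Agent 3 against (U, L): payoffs 3.8, 4.2 → best response O.
Agent 3 against (U, C): payoffs 2.6, 2.9 → best response O.
Agent 3 against (U, R): payoffs 3.2, 5.4 → best response O.
Agent 3 against (D, L): payoffs 3.1, 2.7 → best response I.
Agent 3 against (D, C): payoffs 5.6, 4.1 → best response I.
Agent 3 against (D, R): payoffs 0.1, 4.6 → best response O.
Mutual best responses: (U, R, O); (D, L, I).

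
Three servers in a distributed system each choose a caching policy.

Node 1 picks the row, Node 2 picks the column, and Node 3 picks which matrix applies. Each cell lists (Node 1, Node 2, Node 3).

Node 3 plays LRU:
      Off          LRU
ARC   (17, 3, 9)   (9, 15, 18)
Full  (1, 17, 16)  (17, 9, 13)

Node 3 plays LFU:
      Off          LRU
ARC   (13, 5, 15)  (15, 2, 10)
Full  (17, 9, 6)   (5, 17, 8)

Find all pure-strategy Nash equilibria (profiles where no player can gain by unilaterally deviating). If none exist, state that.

Mark each player's best response to every combination of opponents' strategies; a profile where every player is best-responding is a pure Nash equilibrium.
Node 1 against (Off, LRU): payoffs 17, 1 → best response ARC.
Node 1 against (Off, LFU): payoffs 13, 17 → best response Full.
Node 1 against (LRU, LRU): payoffs 9, 17 → best response Full.
Node 1 against (LRU, LFU): payoffs 15, 5 → best response ARC.
Node 2 against (ARC, LRU): payoffs 3, 15 → best response LRU.
Node 2 against (ARC, LFU): payoffs 5, 2 → best response Off.
Node 2 against (Full, LRU): payoffs 17, 9 → best response Off.
Node 2 against (Full, LFU): payoffs 9, 17 → best response LRU.
Node 3 against (ARC, Off): payoffs 9, 15 → best response LFU.
Node 3 against (ARC, LRU): payoffs 18, 10 → best response LRU.
Node 3 against (Full, Off): payoffs 16, 6 → best response LRU.
Node 3 against (Full, LRU): payoffs 13, 8 → best response LRU.
No profile is a mutual best response for all players.

No pure-strategy Nash equilibrium.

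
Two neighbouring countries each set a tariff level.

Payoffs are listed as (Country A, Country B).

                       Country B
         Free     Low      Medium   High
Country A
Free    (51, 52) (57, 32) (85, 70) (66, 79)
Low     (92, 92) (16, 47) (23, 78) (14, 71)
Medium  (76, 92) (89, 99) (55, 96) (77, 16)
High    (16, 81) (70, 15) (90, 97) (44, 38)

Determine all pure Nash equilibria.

Country A against Free: payoffs 51, 92, 76, 16 → best response Low.
Country A against Low: payoffs 57, 16, 89, 70 → best response Medium.
Country A against Medium: payoffs 85, 23, 55, 90 → best response High.
Country A against High: payoffs 66, 14, 77, 44 → best response Medium.
Country B against Free: payoffs 52, 32, 70, 79 → best response High.
Country B against Low: payoffs 92, 47, 78, 71 → best response Free.
Country B against Medium: payoffs 92, 99, 96, 16 → best response Low.
Country B against High: payoffs 81, 15, 97, 38 → best response Medium.
Mutual best responses: (Low, Free); (Medium, Low); (High, Medium).

Pure-strategy Nash equilibria: (Low, Free); (Medium, Low); (High, Medium)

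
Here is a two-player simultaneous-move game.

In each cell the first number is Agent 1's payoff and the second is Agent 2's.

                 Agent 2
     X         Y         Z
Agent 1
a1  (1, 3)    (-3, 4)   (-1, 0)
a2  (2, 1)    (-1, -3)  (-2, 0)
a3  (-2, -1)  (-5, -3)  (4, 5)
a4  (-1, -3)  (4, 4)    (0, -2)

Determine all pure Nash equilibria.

Agent 1 against X: payoffs 1, 2, -2, -1 → best response a2.
Agent 1 against Y: payoffs -3, -1, -5, 4 → best response a4.
Agent 1 against Z: payoffs -1, -2, 4, 0 → best response a3.
Agent 2 against a1: payoffs 3, 4, 0 → best response Y.
Agent 2 against a2: payoffs 1, -3, 0 → best response X.
Agent 2 against a3: payoffs -1, -3, 5 → best response Z.
Agent 2 against a4: payoffs -3, 4, -2 → best response Y.
Mutual best responses: (a2, X); (a3, Z); (a4, Y).

(a2, X) and (a3, Z) and (a4, Y)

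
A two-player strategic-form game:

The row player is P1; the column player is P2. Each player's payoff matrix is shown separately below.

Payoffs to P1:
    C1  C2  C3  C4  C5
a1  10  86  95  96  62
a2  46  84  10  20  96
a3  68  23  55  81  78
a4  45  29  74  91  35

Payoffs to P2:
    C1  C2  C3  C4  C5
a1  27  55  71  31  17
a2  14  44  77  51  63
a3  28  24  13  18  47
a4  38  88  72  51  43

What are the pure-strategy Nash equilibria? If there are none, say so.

Pure NE: (a1, C3)

P1 against C1: payoffs 10, 46, 68, 45 → best response a3.
P1 against C2: payoffs 86, 84, 23, 29 → best response a1.
P1 against C3: payoffs 95, 10, 55, 74 → best response a1.
P1 against C4: payoffs 96, 20, 81, 91 → best response a1.
P1 against C5: payoffs 62, 96, 78, 35 → best response a2.
P2 against a1: payoffs 27, 55, 71, 31, 17 → best response C3.
P2 against a2: payoffs 14, 44, 77, 51, 63 → best response C3.
P2 against a3: payoffs 28, 24, 13, 18, 47 → best response C5.
P2 against a4: payoffs 38, 88, 72, 51, 43 → best response C2.
Mutual best responses: (a1, C3).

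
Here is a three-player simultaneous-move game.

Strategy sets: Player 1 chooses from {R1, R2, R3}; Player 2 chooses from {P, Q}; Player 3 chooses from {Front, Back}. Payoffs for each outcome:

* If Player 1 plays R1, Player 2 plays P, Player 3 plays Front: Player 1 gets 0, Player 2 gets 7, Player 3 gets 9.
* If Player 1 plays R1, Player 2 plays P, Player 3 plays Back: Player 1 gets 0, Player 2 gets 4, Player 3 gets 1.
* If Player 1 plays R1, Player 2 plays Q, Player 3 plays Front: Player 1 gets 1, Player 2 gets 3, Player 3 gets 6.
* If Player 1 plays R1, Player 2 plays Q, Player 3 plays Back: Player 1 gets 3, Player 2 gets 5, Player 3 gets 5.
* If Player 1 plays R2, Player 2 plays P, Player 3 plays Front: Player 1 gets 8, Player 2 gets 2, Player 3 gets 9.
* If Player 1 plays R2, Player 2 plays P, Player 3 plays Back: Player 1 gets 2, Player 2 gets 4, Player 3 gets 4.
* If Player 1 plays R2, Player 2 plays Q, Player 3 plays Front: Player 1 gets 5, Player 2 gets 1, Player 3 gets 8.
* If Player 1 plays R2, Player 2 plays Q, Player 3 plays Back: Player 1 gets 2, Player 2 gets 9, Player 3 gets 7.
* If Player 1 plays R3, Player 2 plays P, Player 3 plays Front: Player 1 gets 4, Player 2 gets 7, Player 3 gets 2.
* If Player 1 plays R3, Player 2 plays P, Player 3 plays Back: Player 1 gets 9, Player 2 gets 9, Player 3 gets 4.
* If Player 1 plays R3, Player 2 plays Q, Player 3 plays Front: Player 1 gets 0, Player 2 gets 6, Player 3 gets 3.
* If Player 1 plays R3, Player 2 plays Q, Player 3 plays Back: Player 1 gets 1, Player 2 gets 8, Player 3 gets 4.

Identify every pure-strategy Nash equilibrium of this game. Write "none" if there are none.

The pure Nash equilibria are (R2, P, Front) and (R3, P, Back).

Player 1 against (P, Front): payoffs 0, 8, 4 → best response R2.
Player 1 against (P, Back): payoffs 0, 2, 9 → best response R3.
Player 1 against (Q, Front): payoffs 1, 5, 0 → best response R2.
Player 1 against (Q, Back): payoffs 3, 2, 1 → best response R1.
Player 2 against (R1, Front): payoffs 7, 3 → best response P.
Player 2 against (R1, Back): payoffs 4, 5 → best response Q.
Player 2 against (R2, Front): payoffs 2, 1 → best response P.
Player 2 against (R2, Back): payoffs 4, 9 → best response Q.
Player 2 against (R3, Front): payoffs 7, 6 → best response P.
Player 2 against (R3, Back): payoffs 9, 8 → best response P.
Player 3 against (R1, P): payoffs 9, 1 → best response Front.
Player 3 against (R1, Q): payoffs 6, 5 → best response Front.
Player 3 against (R2, P): payoffs 9, 4 → best response Front.
Player 3 against (R2, Q): payoffs 8, 7 → best response Front.
Player 3 against (R3, P): payoffs 2, 4 → best response Back.
Player 3 against (R3, Q): payoffs 3, 4 → best response Back.
Mutual best responses: (R2, P, Front); (R3, P, Back).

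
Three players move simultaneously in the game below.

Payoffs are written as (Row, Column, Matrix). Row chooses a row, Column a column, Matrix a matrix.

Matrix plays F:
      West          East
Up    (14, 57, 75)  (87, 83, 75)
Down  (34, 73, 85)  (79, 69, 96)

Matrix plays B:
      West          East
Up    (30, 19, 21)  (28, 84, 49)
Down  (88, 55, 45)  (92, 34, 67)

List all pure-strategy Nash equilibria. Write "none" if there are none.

Pure-strategy Nash equilibria: (Up, East, F) and (Down, West, F)

(Up, West, F): Row can switch to Down (14 → 34). Not NE.
(Up, West, B): Row can switch to Down (30 → 88). Not NE.
(Up, East, F): Row gets 87, best alternative 79; Column gets 83, best alternative 57; Matrix gets 75, best alternative 49. No profitable deviation — NE.
(Up, East, B): Row can switch to Down (28 → 92). Not NE.
(Down, West, F): Row gets 34, best alternative 14; Column gets 73, best alternative 69; Matrix gets 85, best alternative 45. No profitable deviation — NE.
(Down, West, B): Matrix can switch to F (45 → 85). Not NE.
(Down, East, F): Row can switch to Up (79 → 87). Not NE.
(Down, East, B): Column can switch to West (34 → 55). Not NE.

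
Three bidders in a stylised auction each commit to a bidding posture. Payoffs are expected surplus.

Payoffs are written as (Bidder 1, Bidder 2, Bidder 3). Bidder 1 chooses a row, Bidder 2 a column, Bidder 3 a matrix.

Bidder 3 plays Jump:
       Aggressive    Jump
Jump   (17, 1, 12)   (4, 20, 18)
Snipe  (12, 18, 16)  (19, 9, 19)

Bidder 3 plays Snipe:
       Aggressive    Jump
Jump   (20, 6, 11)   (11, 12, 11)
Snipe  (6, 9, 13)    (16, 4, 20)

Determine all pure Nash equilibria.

This game has no pure Nash equilibrium.

For each strategy profile, look for a profitable unilateral deviation.
(Jump, Aggressive, Jump): Bidder 2 can switch to Jump (1 → 20). Not NE.
(Jump, Aggressive, Snipe): Bidder 2 can switch to Jump (6 → 12). Not NE.
(Jump, Jump, Jump): Bidder 1 can switch to Snipe (4 → 19). Not NE.
(Jump, Jump, Snipe): Bidder 1 can switch to Snipe (11 → 16). Not NE.
(Snipe, Aggressive, Jump): Bidder 1 can switch to Jump (12 → 17). Not NE.
(Snipe, Aggressive, Snipe): Bidder 1 can switch to Jump (6 → 20). Not NE.
(Snipe, Jump, Jump): Bidder 2 can switch to Aggressive (9 → 18). Not NE.
(Snipe, Jump, Snipe): Bidder 2 can switch to Aggressive (4 → 9). Not NE.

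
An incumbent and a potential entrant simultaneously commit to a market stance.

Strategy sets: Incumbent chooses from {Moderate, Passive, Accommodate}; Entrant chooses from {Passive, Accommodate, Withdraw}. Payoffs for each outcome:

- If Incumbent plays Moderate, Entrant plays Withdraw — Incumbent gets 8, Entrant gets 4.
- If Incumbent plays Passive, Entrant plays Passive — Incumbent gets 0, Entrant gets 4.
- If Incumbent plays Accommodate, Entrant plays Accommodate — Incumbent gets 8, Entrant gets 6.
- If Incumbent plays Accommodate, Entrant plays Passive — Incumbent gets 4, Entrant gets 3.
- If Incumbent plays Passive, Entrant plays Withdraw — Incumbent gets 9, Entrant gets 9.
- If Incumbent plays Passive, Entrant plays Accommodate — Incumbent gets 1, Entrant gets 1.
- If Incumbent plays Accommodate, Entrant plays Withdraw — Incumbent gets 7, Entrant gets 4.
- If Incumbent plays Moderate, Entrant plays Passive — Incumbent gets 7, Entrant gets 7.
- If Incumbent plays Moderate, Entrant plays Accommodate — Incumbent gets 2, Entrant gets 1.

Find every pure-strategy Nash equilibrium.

Incumbent against Passive: payoffs 7, 0, 4 → best response Moderate.
Incumbent against Accommodate: payoffs 2, 1, 8 → best response Accommodate.
Incumbent against Withdraw: payoffs 8, 9, 7 → best response Passive.
Entrant against Moderate: payoffs 7, 1, 4 → best response Passive.
Entrant against Passive: payoffs 4, 1, 9 → best response Withdraw.
Entrant against Accommodate: payoffs 3, 6, 4 → best response Accommodate.
Mutual best responses: (Moderate, Passive); (Passive, Withdraw); (Accommodate, Accommodate).

Pure-strategy Nash equilibria: (Moderate, Passive), (Passive, Withdraw), (Accommodate, Accommodate)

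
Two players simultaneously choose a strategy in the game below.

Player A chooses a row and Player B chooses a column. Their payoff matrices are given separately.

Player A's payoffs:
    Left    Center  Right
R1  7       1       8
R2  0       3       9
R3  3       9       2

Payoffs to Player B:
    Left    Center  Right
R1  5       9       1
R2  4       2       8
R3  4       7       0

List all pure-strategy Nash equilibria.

(R2, Right), (R3, Center)

Player A against Left: payoffs 7, 0, 3 → best response R1.
Player A against Center: payoffs 1, 3, 9 → best response R3.
Player A against Right: payoffs 8, 9, 2 → best response R2.
Player B against R1: payoffs 5, 9, 1 → best response Center.
Player B against R2: payoffs 4, 2, 8 → best response Right.
Player B against R3: payoffs 4, 7, 0 → best response Center.
Mutual best responses: (R2, Right); (R3, Center).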